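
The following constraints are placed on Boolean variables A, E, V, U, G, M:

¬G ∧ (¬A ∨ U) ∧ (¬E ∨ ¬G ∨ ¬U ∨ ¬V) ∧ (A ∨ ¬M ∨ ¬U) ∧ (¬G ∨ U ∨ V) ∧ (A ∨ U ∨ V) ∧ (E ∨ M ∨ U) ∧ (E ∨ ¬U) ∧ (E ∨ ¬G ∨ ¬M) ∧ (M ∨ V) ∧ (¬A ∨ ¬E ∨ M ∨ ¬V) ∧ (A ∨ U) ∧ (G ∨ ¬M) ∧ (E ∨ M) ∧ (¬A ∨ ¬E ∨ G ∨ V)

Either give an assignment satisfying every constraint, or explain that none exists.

Unit clause (¬G) forces G = False.
In (G ∨ ¬M) only ¬M is left, so M = False.
In (E ∨ M) only E is left, so E = True.
In (M ∨ V) only V is left, so V = True.
In (¬A ∨ ¬E ∨ M ∨ ¬V) only ¬A is left, so A = False.
In (A ∨ U) only U is left, so U = True.
All clauses satisfied.

A = False, E = True, V = True, U = True, G = False, M = False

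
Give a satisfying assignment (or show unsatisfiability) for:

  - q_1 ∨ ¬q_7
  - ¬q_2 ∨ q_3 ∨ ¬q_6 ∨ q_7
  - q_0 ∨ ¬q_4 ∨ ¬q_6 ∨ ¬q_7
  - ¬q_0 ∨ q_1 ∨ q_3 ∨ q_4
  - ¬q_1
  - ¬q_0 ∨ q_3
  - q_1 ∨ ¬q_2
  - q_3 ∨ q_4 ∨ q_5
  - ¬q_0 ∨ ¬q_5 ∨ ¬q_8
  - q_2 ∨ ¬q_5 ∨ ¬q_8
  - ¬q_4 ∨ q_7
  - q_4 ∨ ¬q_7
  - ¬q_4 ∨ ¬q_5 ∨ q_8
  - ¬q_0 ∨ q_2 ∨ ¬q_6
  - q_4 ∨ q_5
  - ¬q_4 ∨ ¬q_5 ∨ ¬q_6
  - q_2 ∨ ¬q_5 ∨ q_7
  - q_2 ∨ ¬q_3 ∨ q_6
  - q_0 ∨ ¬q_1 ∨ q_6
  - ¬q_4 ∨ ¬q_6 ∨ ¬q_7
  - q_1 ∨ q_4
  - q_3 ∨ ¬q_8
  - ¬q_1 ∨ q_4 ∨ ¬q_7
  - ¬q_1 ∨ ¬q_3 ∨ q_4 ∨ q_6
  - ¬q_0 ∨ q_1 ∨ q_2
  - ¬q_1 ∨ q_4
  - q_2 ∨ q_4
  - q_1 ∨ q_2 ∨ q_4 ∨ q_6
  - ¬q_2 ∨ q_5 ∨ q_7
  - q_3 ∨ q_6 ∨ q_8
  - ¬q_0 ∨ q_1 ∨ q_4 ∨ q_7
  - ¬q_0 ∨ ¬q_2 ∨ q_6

Unsatisfiable — no assignment works.

Case q_1 = True:
  Clause (¬q_1) is falsified — contradiction.
Case q_1 = False:
  (q_1 ∨ ¬q_7) forces q_7 = False.
  (q_1 ∨ ¬q_2) forces q_2 = False.
  (¬q_4 ∨ q_7) forces q_4 = False.
  Clause (q_1 ∨ q_4) is falsified — contradiction.
Both cases fail, so the formula is unsatisfiable.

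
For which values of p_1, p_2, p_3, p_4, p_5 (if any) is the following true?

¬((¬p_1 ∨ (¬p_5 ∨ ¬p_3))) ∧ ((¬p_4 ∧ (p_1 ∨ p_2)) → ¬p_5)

p_1: True, p_2: True, p_3: True, p_4: True, p_5: True

  ¬((¬p_1 ∨ (¬p_5 ∨ ¬p_3))) = True
    ¬p_1 ∨ (¬p_5 ∨ ¬p_3) = False
      ¬p_1 = False
      ¬p_5 ∨ ¬p_3 = False
        ¬p_5 = False
        ¬p_3 = False
  (¬p_4 ∧ (p_1 ∨ p_2)) → ¬p_5 = True
    ¬p_4 ∧ (p_1 ∨ p_2) = False
      ¬p_4 = False
      p_1 ∨ p_2 = True
    ¬p_5 = False
Both conjuncts True, so the formula holds.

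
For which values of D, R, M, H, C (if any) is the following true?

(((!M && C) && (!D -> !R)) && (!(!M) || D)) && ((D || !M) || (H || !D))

D: True, R: False, M: False, H: False, C: True

  ((!M && C) && (!D -> !R)) && (!(!M) || D) = True
    (!M && C) && (!D -> !R) = True
      !M && C = True
        !M = True
      !D -> !R = True
        !D = False
        !R = True
    !(!M) || D = True
      !(!M) = False
        !M = True
  (D || !M) || (H || !D) = True
    D || !M = True
      !M = True
    H || !D = False
      !D = False
Both conjuncts True, so the formula holds.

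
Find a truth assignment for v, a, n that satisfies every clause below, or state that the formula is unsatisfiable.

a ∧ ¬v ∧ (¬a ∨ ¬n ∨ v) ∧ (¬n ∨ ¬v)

v=F, a=T, n=F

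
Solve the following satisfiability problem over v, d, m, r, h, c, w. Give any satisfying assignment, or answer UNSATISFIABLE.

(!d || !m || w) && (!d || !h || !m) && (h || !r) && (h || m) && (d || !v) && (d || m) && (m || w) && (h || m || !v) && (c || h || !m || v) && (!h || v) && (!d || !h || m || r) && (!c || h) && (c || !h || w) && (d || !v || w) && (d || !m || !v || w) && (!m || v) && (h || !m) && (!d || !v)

Case v = True:
  (d || !v) forces d = True.
  Clause (!d || !v) is falsified — contradiction.
Case v = False:
  (!h || v) forces h = False.
  (h || !r) forces r = False.
  (h || m) forces m = True.
  Clause (!m || v) is falsified — contradiction.
Both cases fail, so the formula is unsatisfiable.

Unsatisfiable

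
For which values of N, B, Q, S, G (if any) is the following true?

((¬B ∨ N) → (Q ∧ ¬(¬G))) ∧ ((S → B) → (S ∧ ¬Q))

N = False, B = False, Q = True, S = True, G = True

  (¬B ∨ N) → (Q ∧ ¬(¬G)) = True
    ¬B ∨ N = True
      ¬B = True
    Q ∧ ¬(¬G) = True
      ¬(¬G) = True
        ¬G = False
  (S → B) → (S ∧ ¬Q) = True
    S → B = False
    S ∧ ¬Q = False
      ¬Q = False
Both conjuncts True, so the formula holds.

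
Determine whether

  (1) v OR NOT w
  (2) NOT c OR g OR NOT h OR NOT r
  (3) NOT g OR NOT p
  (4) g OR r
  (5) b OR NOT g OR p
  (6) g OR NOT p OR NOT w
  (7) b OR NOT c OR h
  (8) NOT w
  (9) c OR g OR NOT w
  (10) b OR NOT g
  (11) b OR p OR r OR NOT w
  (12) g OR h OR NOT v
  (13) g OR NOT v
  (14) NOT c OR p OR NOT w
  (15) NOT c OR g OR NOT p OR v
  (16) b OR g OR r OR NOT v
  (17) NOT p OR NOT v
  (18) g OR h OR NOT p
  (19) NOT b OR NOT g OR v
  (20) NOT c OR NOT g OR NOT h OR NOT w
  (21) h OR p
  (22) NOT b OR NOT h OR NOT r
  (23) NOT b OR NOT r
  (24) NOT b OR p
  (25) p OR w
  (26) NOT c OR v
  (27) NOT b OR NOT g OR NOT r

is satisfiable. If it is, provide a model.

Unit clause (NOT w) forces w = False.
In (p OR w) only p is left, so p = True.
In (NOT g OR NOT p) only NOT g is left, so g = False.
In (g OR r) only r is left, so r = True.
In (g OR NOT v) only NOT v is left, so v = False.
In (NOT c OR g OR NOT p OR v) only NOT c is left, so c = False.
In (g OR h OR NOT p) only h is left, so h = True.
In (NOT b OR NOT h OR NOT r) only NOT b is left, so b = False.
All clauses satisfied.

b=F, h=T, r=T, p=T, g=F, w=F, c=F, v=F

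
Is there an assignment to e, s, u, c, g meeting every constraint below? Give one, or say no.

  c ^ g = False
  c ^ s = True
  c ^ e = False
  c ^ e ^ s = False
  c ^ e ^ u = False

e: True, s: False, u: False, c: True, g: True

c ^ g = T ^ T = False ✓
c ^ s = T ^ F = True ✓
c ^ e = T ^ T = False ✓
c ^ e ^ s = T ^ T ^ F = False ✓
c ^ e ^ u = T ^ T ^ F = False ✓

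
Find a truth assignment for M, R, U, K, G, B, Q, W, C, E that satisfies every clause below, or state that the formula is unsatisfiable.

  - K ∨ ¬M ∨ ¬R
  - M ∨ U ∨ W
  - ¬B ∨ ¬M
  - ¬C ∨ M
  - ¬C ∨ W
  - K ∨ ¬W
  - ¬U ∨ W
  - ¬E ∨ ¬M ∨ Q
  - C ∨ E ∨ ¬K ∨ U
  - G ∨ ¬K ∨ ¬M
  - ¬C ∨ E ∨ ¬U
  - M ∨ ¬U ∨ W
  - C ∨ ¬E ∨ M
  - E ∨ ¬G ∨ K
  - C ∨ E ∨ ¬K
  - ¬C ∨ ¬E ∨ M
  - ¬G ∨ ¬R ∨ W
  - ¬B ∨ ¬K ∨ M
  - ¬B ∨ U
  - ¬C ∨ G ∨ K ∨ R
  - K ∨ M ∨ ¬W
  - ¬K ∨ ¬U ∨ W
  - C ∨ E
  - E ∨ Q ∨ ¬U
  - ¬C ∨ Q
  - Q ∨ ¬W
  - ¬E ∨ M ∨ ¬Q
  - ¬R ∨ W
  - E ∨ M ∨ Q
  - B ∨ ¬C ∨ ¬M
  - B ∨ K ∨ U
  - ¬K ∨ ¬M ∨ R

M = True, R = True, U = False, K = True, G = True, B = False, Q = True, W = True, C = False, E = True

Set M = True.
  then (¬B ∨ ¬M) forces B = False.
  then (B ∨ ¬C ∨ ¬M) forces C = False.
  then (C ∨ E) forces E = True.
  then (¬E ∨ ¬M ∨ Q) forces Q = True.
Try R = False:
  (¬K ∨ ¬M ∨ R) forces K = False.
  (K ∨ ¬W) forces W = False.
  (¬U ∨ W) forces U = False.
  clause (B ∨ K ∨ U) is falsified — backtrack.
So R = True.
  then (K ∨ ¬M ∨ ¬R) forces K = True.
  then (G ∨ ¬K ∨ ¬M) forces G = True.
  then (¬G ∨ ¬R ∨ W) forces W = True.
Set U = False.
All clauses satisfied.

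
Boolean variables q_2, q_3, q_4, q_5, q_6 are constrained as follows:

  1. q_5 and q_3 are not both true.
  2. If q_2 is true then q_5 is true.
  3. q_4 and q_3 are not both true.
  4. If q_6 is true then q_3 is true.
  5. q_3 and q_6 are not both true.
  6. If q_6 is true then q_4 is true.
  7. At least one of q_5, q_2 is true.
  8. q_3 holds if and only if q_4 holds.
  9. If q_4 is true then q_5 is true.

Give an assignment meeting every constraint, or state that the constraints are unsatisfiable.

q_2: True, q_3: False, q_4: False, q_5: True, q_6: False

  (1) q_5=T, q_3=F — not both ✓
  (2) q_2=T ⇒ q_5: T ✓
  (3) q_4=F, q_3=F — not both ✓
  (4) q_6=F ⇒ q_3: vacuous ✓
  (5) q_3=F, q_6=F — not both ✓
  (6) q_6=F ⇒ q_4: vacuous ✓
  (7) {q_5, q_2}: 2 true — at least one ✓
  (8) q_3=F, q_4=F — same ✓
  (9) q_4=F ⇒ q_5: vacuous ✓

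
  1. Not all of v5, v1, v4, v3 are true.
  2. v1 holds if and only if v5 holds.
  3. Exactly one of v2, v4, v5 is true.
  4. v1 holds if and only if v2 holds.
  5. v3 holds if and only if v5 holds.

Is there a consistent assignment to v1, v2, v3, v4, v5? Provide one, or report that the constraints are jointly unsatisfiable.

v1=F; v2=F; v3=F; v4=T; v5=F

  (1) {v5, v1, v4, v3}: 1/4 true — not all ✓
  (2) v1=F, v5=F — same ✓
  (3) {v2, v4, v5}: 1 true — exactly one ✓
  (4) v1=F, v2=F — same ✓
  (5) v3=F, v5=F — same ✓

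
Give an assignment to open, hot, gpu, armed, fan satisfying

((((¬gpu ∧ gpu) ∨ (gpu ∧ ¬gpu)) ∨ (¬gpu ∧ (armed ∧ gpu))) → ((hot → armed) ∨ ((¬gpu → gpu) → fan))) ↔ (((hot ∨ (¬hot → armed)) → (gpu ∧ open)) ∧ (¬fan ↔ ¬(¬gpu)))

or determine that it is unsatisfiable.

open = True, hot = False, gpu = False, armed = False, fan = True

  ((((¬gpu ∧ gpu) ∨ (gpu ∧ ¬gpu)) ∨ (¬gpu ∧ (armed ∧ gpu))) → ((hot → armed) ∨ ((¬gpu → gpu) → fan))) ↔ (((hot ∨ (¬hot → armed)) → (gpu ∧ open)) ∧ (¬fan ↔ ¬(¬gpu))) = True
    (((¬gpu ∧ gpu) ∨ (gpu ∧ ¬gpu)) ∨ (¬gpu ∧ (armed ∧ gpu))) → ((hot → armed) ∨ ((¬gpu → gpu) → fan)) = True
      ((¬gpu ∧ gpu) ∨ (gpu ∧ ¬gpu)) ∨ (¬gpu ∧ (armed ∧ gpu)) = False
        (¬gpu ∧ gpu) ∨ (gpu ∧ ¬gpu) = False
          ¬gpu ∧ gpu = False
            ¬gpu = True
          gpu ∧ ¬gpu = False
            ¬gpu = True
        ¬gpu ∧ (armed ∧ gpu) = False
          ¬gpu = True
          armed ∧ gpu = False
      (hot → armed) ∨ ((¬gpu → gpu) → fan) = True
        hot → armed = True
        (¬gpu → gpu) → fan = True
          ¬gpu → gpu = False
            ¬gpu = True
    ((hot ∨ (¬hot → armed)) → (gpu ∧ open)) ∧ (¬fan ↔ ¬(¬gpu)) = True
      (hot ∨ (¬hot → armed)) → (gpu ∧ open) = True
        hot ∨ (¬hot → armed) = False
          ¬hot → armed = False
            ¬hot = True
        gpu ∧ open = False
      ¬fan ↔ ¬(¬gpu) = True
        ¬fan = False
        ¬(¬gpu) = False
          ¬gpu = True
The formula evaluates to True.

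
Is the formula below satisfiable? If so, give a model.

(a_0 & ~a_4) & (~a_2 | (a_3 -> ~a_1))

a_0: True; a_1: False; a_2: True; a_3: False; a_4: False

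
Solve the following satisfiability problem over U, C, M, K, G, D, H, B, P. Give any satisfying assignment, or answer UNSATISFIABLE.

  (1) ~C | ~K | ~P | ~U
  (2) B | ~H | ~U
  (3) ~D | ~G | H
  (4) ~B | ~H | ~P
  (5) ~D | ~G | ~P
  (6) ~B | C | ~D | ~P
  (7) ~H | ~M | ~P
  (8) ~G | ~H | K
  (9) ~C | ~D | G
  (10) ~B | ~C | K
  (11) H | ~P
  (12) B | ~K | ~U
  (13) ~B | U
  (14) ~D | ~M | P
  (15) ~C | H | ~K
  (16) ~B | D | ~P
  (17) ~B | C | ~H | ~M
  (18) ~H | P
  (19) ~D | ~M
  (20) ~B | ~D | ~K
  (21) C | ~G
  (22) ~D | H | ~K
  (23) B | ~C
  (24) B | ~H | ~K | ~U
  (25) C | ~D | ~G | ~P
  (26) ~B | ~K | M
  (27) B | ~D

Set U = False.
  then (~B | U) forces B = False.
  then (B | ~C) forces C = False.
  then (B | ~D) forces D = False.
  then (C | ~G) forces G = False.
Set M = False.
Set K = False.
Set H = True.
  then (~H | P) forces P = True.
All clauses satisfied.

U: False, C: False, M: False, K: False, G: False, D: False, H: True, B: False, P: True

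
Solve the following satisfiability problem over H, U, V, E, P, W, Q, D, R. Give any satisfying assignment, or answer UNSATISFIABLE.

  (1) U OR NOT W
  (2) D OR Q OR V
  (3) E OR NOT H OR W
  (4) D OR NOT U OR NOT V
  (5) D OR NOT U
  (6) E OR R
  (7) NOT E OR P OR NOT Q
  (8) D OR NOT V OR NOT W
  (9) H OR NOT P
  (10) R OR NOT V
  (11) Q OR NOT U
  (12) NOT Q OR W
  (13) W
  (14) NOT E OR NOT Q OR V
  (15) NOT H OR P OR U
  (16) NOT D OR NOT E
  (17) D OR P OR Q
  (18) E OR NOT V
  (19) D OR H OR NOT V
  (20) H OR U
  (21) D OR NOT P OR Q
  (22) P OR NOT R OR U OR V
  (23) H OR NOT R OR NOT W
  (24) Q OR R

H=T, U=T, V=F, E=F, P=T, W=T, Q=T, D=T, R=T

Unit clause (W) forces W = True.
In (U OR NOT W) only U is left, so U = True.
In (D OR NOT U) only D is left, so D = True.
In (Q OR NOT U) only Q is left, so Q = True.
In (NOT D OR NOT E) only NOT E is left, so E = False.
In (E OR NOT V) only NOT V is left, so V = False.
In (E OR R) only R is left, so R = True.
In (H OR NOT R OR NOT W) only H is left, so H = True.
Set P = True.
All clauses satisfied.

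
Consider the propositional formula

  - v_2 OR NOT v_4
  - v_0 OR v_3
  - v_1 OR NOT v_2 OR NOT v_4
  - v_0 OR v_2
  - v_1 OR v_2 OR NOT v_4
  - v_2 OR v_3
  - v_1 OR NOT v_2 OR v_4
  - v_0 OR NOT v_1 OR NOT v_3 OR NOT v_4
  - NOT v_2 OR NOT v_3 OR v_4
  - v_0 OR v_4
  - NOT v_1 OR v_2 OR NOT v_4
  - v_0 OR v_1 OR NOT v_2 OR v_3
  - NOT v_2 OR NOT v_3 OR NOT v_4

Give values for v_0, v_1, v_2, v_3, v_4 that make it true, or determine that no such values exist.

v_0: True, v_1: True, v_2: True, v_3: False, v_4: False

Try v_0 = False:
  (v_0 OR v_3) forces v_3 = True.
  (v_0 OR v_2) forces v_2 = True.
  (NOT v_2 OR NOT v_3 OR v_4) forces v_4 = True.
  clause (NOT v_2 OR NOT v_3 OR NOT v_4) is falsified — backtrack.
So v_0 = True.
Set v_1 = True.
Set v_2 = True.
Set v_3 = False.
Set v_4 = False.
All clauses satisfied.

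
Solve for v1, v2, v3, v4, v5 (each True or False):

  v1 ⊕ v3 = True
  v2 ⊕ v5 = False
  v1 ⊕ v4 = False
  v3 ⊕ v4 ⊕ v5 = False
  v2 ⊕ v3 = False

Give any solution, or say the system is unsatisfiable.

v1=F, v2=T, v3=T, v4=F, v5=T

v1 ⊕ v3 = F ⊕ T = True ✓
v2 ⊕ v5 = T ⊕ T = False ✓
v1 ⊕ v4 = F ⊕ F = False ✓
v3 ⊕ v4 ⊕ v5 = T ⊕ F ⊕ T = False ✓
v2 ⊕ v3 = T ⊕ T = False ✓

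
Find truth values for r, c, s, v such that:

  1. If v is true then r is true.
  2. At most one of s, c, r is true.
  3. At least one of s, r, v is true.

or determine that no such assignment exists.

r=F, c=F, s=T, v=F

  (1) v=F ⇒ r: vacuous ✓
  (2) {s, c, r}: 1 true — at most one ✓
  (3) {s, r, v}: 1 true — at least one ✓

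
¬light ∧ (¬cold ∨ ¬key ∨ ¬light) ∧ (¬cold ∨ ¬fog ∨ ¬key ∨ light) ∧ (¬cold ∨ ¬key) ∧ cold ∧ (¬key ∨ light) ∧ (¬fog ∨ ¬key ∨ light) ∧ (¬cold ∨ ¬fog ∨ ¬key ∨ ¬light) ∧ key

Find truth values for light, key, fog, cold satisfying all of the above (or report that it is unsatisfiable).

Case key = True:
  (¬light) forces light = False.
  Clause (¬key ∨ light) is falsified — contradiction.
Case key = False:
  Clause (key) is falsified — contradiction.
Both cases fail, so the formula is unsatisfiable.

No satisfying assignment exists.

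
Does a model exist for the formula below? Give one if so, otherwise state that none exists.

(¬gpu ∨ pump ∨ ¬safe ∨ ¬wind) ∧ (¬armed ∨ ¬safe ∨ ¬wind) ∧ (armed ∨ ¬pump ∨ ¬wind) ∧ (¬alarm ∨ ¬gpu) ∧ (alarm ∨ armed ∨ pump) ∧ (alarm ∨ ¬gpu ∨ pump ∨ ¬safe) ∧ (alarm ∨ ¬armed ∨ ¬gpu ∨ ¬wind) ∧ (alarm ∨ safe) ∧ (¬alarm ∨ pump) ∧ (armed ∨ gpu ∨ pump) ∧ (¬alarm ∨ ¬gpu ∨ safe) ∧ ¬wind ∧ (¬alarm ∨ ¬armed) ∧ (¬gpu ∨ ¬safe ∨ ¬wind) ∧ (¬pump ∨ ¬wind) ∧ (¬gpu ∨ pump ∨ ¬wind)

pump = True, gpu = False, alarm = True, safe = False, armed = False, wind = False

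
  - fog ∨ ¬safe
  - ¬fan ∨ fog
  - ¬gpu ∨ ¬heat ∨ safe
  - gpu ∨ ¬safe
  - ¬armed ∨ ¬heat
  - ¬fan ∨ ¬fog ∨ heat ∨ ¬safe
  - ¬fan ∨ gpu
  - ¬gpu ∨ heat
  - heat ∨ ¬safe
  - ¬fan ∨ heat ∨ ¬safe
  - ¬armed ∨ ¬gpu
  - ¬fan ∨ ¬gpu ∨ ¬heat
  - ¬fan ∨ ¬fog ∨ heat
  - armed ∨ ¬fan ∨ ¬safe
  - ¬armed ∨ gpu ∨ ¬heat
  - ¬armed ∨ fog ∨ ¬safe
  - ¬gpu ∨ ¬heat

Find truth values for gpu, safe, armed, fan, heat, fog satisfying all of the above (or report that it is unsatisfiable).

gpu=F, safe=F, armed=F, fan=F, heat=F, fog=F

Try gpu = True:
  (¬gpu ∨ heat) forces heat = True.
  clause (¬gpu ∨ ¬heat) is falsified — backtrack.
So gpu = False.
  then (gpu ∨ ¬safe) forces safe = False.
  then (¬fan ∨ gpu) forces fan = False.
Set armed = False.
Set heat = False.
Set fog = False.
All clauses satisfied.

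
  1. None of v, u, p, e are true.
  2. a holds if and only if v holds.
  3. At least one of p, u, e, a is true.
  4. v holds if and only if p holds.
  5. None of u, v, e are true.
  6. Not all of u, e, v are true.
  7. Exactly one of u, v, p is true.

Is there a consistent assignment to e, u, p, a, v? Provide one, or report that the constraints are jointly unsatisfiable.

Case u = True:
  Constraint (1) is violated (u=T) — contradiction.
Case u = False:
  (1) forces v = False.
  (1) forces p = False.
  Constraint (7) is violated (u=F, v=F, p=F) — contradiction.
Both cases fail — unsatisfiable.

The formula is unsatisfiable.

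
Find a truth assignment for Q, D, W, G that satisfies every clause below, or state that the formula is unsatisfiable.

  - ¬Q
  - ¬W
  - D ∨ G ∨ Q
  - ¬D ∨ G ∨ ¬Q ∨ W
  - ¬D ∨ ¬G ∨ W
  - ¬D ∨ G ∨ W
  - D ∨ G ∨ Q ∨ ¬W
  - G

Unit clause (¬Q) forces Q = False.
Unit clause (¬W) forces W = False.
Unit clause (G) forces G = True.
In (¬D ∨ ¬G ∨ W) only ¬D is left, so D = False.
Check each clause:
  (¬Q): ¬Q holds.
  (¬W): ¬W holds.
  (D ∨ G ∨ Q): G holds.
  (¬D ∨ G ∨ ¬Q ∨ W): ¬D holds.
  (¬D ∨ ¬G ∨ W): ¬D holds.
  (¬D ∨ G ∨ W): ¬D holds.
  (D ∨ G ∨ Q ∨ ¬W): G holds.
  (G): G holds.
All clauses satisfied.

Q = False, D = False, W = False, G = True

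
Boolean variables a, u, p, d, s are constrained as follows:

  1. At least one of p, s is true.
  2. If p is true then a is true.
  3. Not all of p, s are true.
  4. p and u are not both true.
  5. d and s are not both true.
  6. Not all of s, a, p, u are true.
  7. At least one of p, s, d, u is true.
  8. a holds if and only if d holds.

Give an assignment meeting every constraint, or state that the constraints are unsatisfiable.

a = True, u = False, p = True, d = True, s = False

  (1) {p, s}: 1 true — at least one ✓
  (2) p=T ⇒ a: T ✓
  (3) {p, s}: 1/2 true — not all ✓
  (4) p=T, u=F — not both ✓
  (5) d=T, s=F — not both ✓
  (6) {s, a, p, u}: 2/4 true — not all ✓
  (7) {p, s, d, u}: 2 true — at least one ✓
  (8) a=T, d=T — same ✓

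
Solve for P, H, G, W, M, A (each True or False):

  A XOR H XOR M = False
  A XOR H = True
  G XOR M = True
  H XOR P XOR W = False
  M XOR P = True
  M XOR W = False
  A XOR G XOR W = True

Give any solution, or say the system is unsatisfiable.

P = False; H = True; G = False; W = True; M = True; A = False

A XOR H XOR M = F XOR T XOR T = False ✓
A XOR H = F XOR T = True ✓
G XOR M = F XOR T = True ✓
H XOR P XOR W = T XOR F XOR T = False ✓
M XOR P = T XOR F = True ✓
M XOR W = T XOR T = False ✓
A XOR G XOR W = F XOR F XOR T = True ✓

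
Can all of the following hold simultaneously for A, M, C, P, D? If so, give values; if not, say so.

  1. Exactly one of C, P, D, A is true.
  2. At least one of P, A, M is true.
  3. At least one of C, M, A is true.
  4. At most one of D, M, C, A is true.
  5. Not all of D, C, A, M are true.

A = False, M = True, C = False, P = True, D = False

  (1) {C, P, D, A}: 1 true — exactly one ✓
  (2) {P, A, M}: 2 true — at least one ✓
  (3) {C, M, A}: 1 true — at least one ✓
  (4) {D, M, C, A}: 1 true — at most one ✓
  (5) {D, C, A, M}: 1/4 true — not all ✓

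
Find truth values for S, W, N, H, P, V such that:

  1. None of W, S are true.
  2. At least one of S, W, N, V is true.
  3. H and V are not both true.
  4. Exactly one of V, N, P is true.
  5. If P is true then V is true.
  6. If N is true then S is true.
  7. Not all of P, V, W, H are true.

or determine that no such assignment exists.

S = False, W = False, N = False, H = False, P = False, V = True

  (1) {W, S}: 0 true — none ✓
  (2) {S, W, N, V}: 1 true — at least one ✓
  (3) H=F, V=T — not both ✓
  (4) {V, N, P}: 1 true — exactly one ✓
  (5) P=F ⇒ V: vacuous ✓
  (6) N=F ⇒ S: vacuous ✓
  (7) {P, V, W, H}: 1/4 true — not all ✓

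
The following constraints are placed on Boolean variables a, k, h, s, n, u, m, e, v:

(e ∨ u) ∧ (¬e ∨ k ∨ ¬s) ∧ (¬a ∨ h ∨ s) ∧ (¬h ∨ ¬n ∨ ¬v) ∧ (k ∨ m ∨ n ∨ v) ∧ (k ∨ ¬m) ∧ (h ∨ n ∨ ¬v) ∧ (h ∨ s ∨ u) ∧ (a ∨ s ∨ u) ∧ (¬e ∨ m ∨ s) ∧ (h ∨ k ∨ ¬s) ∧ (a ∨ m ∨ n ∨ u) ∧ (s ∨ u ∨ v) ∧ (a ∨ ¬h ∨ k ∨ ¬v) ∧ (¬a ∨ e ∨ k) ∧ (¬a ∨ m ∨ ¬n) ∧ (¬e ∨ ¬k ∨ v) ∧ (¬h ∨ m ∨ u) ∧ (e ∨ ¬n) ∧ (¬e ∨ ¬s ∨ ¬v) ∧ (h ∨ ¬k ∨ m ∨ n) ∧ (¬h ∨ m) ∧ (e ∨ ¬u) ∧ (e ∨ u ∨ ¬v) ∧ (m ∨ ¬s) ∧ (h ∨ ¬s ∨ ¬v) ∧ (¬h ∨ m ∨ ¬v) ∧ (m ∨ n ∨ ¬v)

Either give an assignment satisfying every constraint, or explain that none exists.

a = False, k = True, h = False, s = False, n = True, u = True, m = True, e = True, v = True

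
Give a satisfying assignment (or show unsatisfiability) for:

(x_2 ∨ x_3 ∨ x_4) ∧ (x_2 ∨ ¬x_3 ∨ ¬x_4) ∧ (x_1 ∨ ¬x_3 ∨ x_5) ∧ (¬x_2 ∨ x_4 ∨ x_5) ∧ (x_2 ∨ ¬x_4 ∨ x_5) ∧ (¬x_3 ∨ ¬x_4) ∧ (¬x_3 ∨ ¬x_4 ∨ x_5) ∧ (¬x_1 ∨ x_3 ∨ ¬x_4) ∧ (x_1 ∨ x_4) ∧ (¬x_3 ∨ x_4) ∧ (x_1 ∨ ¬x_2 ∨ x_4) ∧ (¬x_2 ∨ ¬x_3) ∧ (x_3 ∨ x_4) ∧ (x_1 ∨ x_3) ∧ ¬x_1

Case x_1 = True:
  Clause (¬x_1) is falsified — contradiction.
Case x_1 = False:
  (x_1 ∨ x_4) forces x_4 = True.
  (¬x_3 ∨ ¬x_4) forces x_3 = False.
  Clause (x_1 ∨ x_3) is falsified — contradiction.
Both cases fail, so the formula is unsatisfiable.

Unsatisfiable — no assignment works.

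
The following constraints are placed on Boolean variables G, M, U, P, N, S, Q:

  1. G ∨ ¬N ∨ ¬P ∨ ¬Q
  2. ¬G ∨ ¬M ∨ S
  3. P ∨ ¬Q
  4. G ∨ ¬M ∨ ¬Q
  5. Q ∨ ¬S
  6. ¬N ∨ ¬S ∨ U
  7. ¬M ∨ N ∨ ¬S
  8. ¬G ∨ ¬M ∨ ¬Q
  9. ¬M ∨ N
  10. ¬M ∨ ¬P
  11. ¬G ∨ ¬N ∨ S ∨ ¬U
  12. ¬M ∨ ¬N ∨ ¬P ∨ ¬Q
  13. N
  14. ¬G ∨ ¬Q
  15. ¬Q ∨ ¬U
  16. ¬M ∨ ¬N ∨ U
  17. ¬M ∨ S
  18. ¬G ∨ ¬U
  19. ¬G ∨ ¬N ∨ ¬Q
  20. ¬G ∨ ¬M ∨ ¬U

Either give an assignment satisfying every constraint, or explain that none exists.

G = False, M = False, U = False, P = False, N = True, S = False, Q = False

Unit clause (N) forces N = True.
Set G = False.
Set M = False.
Set U = False.
  then (¬N ∨ ¬S ∨ U) forces S = False.
Set P = False.
  then (P ∨ ¬Q) forces Q = False.
All clauses satisfied.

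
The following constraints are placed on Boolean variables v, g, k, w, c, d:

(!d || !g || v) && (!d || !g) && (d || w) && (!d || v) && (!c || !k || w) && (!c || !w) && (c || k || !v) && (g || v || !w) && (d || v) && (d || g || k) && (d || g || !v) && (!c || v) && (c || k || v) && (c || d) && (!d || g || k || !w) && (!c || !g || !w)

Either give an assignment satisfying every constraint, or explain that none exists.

v = True, g = False, k = True, w = True, c = False, d = True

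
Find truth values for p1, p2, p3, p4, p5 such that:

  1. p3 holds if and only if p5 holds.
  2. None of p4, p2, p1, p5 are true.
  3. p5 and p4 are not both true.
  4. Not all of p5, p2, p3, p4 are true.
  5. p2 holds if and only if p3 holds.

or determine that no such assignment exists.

p1 = False, p2 = False, p3 = False, p4 = False, p5 = False

  (1) p3=F, p5=F — same ✓
  (2) {p4, p2, p1, p5}: 0 true — none ✓
  (3) p5=F, p4=F — not both ✓
  (4) {p5, p2, p3, p4}: 0/4 true — not all ✓
  (5) p2=F, p3=F — same ✓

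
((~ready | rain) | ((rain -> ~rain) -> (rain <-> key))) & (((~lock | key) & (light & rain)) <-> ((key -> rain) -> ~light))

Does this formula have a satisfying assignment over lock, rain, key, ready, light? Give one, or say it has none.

lock = True, rain = True, key = False, ready = True, light = True

  (~ready | rain) | ((rain -> ~rain) -> (rain <-> key)) = True
    ~ready | rain = True
      ~ready = False
    (rain -> ~rain) -> (rain <-> key) = True
      rain -> ~rain = False
        ~rain = False
      rain <-> key = False
  ((~lock | key) & (light & rain)) <-> ((key -> rain) -> ~light) = True
    (~lock | key) & (light & rain) = False
      ~lock | key = False
        ~lock = False
      light & rain = True
    (key -> rain) -> ~light = False
      key -> rain = True
      ~light = False
Both conjuncts True, so the formula holds.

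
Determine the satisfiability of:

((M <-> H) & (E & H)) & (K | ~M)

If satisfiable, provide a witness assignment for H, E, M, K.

H = True, E = True, M = True, K = True

  (M <-> H) & (E & H) = True
    M <-> H = True
    E & H = True
  K | ~M = True
    ~M = False
Both conjuncts True, so the formula holds.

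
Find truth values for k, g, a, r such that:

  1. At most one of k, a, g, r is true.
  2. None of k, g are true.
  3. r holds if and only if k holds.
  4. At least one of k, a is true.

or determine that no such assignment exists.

k=F; g=F; a=T; r=F

  (1) {k, a, g, r}: 1 true — at most one ✓
  (2) {k, g}: 0 true — none ✓
  (3) r=F, k=F — same ✓
  (4) {k, a}: 1 true — at least one ✓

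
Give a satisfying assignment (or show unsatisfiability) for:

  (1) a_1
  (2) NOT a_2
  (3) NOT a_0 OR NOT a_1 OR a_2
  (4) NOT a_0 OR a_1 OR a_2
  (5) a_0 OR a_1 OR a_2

a_0: False, a_1: True, a_2: False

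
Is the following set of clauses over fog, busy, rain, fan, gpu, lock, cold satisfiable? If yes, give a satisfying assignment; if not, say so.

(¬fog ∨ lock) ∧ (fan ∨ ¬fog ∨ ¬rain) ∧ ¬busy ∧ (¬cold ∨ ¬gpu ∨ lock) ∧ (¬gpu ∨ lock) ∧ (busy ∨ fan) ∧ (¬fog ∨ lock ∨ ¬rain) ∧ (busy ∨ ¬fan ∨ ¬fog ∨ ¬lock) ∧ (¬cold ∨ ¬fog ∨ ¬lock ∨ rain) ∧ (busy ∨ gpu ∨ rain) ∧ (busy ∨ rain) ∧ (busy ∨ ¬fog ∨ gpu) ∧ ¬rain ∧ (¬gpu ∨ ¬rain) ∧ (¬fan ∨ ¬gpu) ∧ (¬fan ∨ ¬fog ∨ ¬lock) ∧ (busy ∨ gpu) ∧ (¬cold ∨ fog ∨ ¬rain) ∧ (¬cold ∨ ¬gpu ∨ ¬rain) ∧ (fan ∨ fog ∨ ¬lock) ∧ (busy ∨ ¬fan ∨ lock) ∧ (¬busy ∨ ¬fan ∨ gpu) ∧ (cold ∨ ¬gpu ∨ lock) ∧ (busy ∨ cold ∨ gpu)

Case rain = True:
  Clause (¬rain) is falsified — contradiction.
Case rain = False:
  (¬busy) forces busy = False.
  Clause (busy ∨ rain) is falsified — contradiction.
Both cases fail, so the formula is unsatisfiable.

No satisfying assignment exists.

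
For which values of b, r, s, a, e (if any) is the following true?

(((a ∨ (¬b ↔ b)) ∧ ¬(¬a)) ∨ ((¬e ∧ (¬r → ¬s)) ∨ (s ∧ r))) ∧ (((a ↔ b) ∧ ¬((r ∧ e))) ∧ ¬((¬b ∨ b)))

The conjunct ¬((¬b ∨ b)) is unsatisfiable on its own:
  b=F: evaluates to False.
  b=T: evaluates to False.
So the whole conjunction is unsatisfiable.

No satisfying assignment exists.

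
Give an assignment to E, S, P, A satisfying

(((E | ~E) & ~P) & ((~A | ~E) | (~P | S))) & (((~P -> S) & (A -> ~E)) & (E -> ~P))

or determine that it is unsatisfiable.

E=F, S=T, P=F, A=F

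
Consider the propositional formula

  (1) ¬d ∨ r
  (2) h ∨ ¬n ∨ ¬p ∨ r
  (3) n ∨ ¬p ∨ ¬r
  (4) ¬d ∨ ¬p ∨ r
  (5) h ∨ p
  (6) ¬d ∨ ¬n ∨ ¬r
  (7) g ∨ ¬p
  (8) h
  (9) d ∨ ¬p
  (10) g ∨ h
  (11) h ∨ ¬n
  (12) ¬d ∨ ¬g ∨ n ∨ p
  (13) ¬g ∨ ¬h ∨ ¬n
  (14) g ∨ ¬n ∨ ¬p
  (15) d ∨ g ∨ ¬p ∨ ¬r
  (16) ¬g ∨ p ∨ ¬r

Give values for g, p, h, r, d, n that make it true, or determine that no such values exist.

Unit clause (h) forces h = True.
Set g = False.
  then (g ∨ ¬p) forces p = False.
Set r = True.
Set d = True.
  then (¬d ∨ ¬n ∨ ¬r) forces n = False.
All clauses satisfied.

g = False, p = False, h = True, r = True, d = True, n = False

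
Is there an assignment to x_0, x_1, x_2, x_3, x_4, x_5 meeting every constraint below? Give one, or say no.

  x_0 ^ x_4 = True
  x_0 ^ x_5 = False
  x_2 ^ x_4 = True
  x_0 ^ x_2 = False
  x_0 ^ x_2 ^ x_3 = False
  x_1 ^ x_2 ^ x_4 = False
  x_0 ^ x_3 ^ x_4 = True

x_0 = False; x_1 = True; x_2 = False; x_3 = False; x_4 = True; x_5 = False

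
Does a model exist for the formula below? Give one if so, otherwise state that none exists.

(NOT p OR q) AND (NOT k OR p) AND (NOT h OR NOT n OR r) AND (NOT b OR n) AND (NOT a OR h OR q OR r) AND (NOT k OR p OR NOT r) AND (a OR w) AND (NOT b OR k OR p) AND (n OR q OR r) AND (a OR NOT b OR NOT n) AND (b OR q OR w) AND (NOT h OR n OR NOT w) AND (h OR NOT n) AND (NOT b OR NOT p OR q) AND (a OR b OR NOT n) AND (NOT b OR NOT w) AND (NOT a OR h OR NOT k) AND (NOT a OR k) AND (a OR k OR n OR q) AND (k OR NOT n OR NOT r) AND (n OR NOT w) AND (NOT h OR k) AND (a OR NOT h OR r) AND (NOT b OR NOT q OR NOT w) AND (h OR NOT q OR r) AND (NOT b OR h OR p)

Set q = True.
Set w = False.
  then (a OR w) forces a = True.
  then (NOT a OR k) forces k = True.
  then (NOT k OR p) forces p = True.
  then (NOT a OR h OR NOT k) forces h = True.
Set n = True.
  then (NOT h OR NOT n OR r) forces r = True.
Set b = False.
All clauses satisfied.

q: True, w: False, k: True, a: True, n: True, p: True, r: True, b: False, h: True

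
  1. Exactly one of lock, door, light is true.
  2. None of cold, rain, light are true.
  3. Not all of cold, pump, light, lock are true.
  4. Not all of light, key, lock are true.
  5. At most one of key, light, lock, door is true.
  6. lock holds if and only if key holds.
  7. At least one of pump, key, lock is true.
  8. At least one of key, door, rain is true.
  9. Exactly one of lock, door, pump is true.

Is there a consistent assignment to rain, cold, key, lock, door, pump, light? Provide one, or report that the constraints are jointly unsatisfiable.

UNSATISFIABLE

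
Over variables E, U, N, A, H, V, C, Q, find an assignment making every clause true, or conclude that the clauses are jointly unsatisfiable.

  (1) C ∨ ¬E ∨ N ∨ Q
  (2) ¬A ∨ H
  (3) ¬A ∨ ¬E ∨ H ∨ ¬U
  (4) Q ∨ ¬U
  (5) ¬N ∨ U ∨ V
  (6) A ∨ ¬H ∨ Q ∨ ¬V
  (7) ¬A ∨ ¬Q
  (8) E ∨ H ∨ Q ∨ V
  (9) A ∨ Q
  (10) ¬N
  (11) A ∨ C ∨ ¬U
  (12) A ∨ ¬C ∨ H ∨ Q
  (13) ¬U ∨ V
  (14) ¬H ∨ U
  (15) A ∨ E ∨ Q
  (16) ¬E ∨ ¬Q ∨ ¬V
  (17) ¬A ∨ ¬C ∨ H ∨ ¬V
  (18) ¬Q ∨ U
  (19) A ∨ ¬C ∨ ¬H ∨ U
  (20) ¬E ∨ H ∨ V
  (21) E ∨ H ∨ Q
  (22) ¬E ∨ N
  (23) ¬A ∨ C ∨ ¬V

Unit clause (¬N) forces N = False.
In (¬E ∨ N) only ¬E is left, so E = False.
Try U = False:
  (¬H ∨ U) forces H = False.
  (¬A ∨ H) forces A = False.
  (A ∨ Q) forces Q = True.
  clause (¬Q ∨ U) is falsified — backtrack.
So U = True.
  then (Q ∨ ¬U) forces Q = True.
  then (¬A ∨ ¬Q) forces A = False.
  then (A ∨ C ∨ ¬U) forces C = True.
  then (¬U ∨ V) forces V = True.
Set H = True.
All clauses satisfied.

E: False; U: True; N: False; A: False; H: True; V: True; C: True; Q: True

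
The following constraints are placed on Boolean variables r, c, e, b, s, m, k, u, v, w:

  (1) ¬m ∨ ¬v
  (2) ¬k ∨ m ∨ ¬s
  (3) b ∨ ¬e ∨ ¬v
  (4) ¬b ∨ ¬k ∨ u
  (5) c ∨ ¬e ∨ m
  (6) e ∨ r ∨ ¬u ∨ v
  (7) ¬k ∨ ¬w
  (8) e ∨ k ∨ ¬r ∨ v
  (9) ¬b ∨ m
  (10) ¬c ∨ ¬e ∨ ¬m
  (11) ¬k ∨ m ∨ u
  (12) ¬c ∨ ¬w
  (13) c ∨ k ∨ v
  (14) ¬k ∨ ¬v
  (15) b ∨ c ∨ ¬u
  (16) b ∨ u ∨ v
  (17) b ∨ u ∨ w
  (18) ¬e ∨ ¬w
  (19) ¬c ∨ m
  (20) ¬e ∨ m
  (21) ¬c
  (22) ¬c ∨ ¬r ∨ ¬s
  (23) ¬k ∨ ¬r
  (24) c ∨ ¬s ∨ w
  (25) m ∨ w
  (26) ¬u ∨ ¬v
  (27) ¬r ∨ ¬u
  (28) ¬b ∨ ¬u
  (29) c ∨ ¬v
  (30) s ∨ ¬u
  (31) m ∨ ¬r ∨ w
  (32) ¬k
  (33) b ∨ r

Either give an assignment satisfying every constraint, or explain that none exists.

UNSATISFIABLE

Case c = True:
  Clause (¬c) is falsified — contradiction.
Case c = False:
  (c ∨ ¬v) forces v = False.
  (c ∨ k ∨ v) forces k = True.
  Clause (¬k) is falsified — contradiction.
Both cases fail, so the formula is unsatisfiable.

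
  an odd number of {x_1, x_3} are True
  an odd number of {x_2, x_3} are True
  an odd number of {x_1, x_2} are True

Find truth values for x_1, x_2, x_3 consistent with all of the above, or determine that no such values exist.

Adding constraints 1, 2, 3 mod 2: every variable appears an even number of times on the left, so the left side is 0.
But the right sides sum to 1 (mod 2). 0 ≠ 1 — the system is inconsistent.

The formula is unsatisfiable.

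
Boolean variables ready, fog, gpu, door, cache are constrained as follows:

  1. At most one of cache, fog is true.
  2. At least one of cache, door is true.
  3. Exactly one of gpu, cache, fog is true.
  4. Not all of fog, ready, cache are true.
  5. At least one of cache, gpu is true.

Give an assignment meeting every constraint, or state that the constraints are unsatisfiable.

ready: True, fog: False, gpu: True, door: True, cache: False

  (1) {cache, fog}: 0 true — at most one ✓
  (2) {cache, door}: 1 true — at least one ✓
  (3) {gpu, cache, fog}: 1 true — exactly one ✓
  (4) {fog, ready, cache}: 1/3 true — not all ✓
  (5) {cache, gpu}: 1 true — at least one ✓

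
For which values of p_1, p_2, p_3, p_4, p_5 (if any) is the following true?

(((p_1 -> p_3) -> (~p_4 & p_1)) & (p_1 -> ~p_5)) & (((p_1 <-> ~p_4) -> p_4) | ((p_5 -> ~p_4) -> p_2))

p_1=T; p_2=T; p_3=F; p_4=T; p_5=F

  ((p_1 -> p_3) -> (~p_4 & p_1)) & (p_1 -> ~p_5) = True
    (p_1 -> p_3) -> (~p_4 & p_1) = True
      p_1 -> p_3 = False
      ~p_4 & p_1 = False
        ~p_4 = False
    p_1 -> ~p_5 = True
      ~p_5 = True
  ((p_1 <-> ~p_4) -> p_4) | ((p_5 -> ~p_4) -> p_2) = True
    (p_1 <-> ~p_4) -> p_4 = True
      p_1 <-> ~p_4 = False
        ~p_4 = False
    (p_5 -> ~p_4) -> p_2 = True
      p_5 -> ~p_4 = True
        ~p_4 = False
Both conjuncts True, so the formula holds.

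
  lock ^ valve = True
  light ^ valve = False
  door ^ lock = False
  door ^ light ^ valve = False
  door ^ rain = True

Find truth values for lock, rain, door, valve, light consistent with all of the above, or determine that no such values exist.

lock: False; rain: True; door: False; valve: True; light: True

lock ^ valve = F ^ T = True ✓
light ^ valve = T ^ T = False ✓
door ^ lock = F ^ F = False ✓
door ^ light ^ valve = F ^ T ^ T = False ✓
door ^ rain = F ^ T = True ✓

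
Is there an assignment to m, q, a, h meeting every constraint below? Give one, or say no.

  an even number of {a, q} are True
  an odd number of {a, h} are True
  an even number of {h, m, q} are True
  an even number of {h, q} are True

The formula is unsatisfiable.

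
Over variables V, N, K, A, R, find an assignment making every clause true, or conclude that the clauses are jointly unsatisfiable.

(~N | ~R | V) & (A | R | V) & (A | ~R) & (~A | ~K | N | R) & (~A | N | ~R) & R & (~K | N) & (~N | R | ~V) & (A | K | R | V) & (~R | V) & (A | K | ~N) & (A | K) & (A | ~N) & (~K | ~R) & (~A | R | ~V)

Unit clause (R) forces R = True.
In (~R | V) only V is left, so V = True.
In (~K | ~R) only ~K is left, so K = False.
In (A | ~R) only A is left, so A = True.
In (~A | N | ~R) only N is left, so N = True.
All clauses satisfied.

V = True, N = True, K = False, A = True, R = True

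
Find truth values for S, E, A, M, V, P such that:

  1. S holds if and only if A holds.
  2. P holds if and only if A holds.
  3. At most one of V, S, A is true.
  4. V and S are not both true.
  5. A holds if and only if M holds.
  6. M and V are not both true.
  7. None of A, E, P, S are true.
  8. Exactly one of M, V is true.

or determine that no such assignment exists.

S = False; E = False; A = False; M = False; V = True; P = False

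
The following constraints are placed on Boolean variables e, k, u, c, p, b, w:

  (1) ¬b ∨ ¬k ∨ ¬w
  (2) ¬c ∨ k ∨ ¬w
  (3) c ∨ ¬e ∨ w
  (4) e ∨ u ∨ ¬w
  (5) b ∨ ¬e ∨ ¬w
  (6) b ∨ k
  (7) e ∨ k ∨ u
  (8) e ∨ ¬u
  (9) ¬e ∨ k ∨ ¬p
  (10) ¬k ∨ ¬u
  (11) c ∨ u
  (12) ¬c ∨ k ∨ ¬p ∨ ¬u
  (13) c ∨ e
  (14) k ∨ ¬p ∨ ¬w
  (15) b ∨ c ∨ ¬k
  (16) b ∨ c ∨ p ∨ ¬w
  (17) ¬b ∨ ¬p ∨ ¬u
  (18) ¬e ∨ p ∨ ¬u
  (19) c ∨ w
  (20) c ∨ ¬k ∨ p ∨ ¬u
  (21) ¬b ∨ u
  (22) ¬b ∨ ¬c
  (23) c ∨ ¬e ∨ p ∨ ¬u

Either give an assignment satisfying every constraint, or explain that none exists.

Set e = False.
  then (e ∨ ¬u) forces u = False.
  then (c ∨ u) forces c = True.
  then (¬b ∨ u) forces b = False.
  then (e ∨ u ∨ ¬w) forces w = False.
  then (b ∨ k) forces k = True.
Set p = True.
All clauses satisfied.

e=F, k=T, u=F, c=T, p=T, b=F, w=F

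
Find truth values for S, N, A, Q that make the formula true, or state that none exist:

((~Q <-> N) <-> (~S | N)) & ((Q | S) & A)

S = True; N = False; A = True; Q = False

  (~Q <-> N) <-> (~S | N) = True
    ~Q <-> N = False
      ~Q = True
    ~S | N = False
      ~S = False
  (Q | S) & A = True
    Q | S = True
Both conjuncts True, so the formula holds.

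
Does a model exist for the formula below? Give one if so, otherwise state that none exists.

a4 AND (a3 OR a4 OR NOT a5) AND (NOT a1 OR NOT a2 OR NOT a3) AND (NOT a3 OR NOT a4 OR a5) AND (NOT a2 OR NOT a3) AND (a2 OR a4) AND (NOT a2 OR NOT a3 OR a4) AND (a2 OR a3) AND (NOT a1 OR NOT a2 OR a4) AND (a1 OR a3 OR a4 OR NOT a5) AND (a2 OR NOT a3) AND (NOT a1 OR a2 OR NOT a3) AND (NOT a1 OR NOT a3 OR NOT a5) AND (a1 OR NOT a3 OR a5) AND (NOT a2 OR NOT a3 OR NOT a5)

a1=F, a2=T, a3=F, a4=T, a5=T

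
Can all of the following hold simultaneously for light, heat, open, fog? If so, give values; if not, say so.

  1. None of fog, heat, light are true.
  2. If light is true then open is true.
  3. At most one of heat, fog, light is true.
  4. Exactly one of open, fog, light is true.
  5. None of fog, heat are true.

light=F, heat=F, open=T, fog=F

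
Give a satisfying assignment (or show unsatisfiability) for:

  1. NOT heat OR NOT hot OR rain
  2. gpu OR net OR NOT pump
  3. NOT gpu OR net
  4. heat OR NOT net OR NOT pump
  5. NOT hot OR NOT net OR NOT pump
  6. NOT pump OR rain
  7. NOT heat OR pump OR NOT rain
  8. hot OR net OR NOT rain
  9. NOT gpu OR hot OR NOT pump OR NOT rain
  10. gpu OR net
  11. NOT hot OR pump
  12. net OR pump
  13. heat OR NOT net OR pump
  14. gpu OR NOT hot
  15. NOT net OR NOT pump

heat: True, hot: False, gpu: True, net: True, rain: False, pump: False

Set heat = True.
Set hot = False.
Set gpu = True.
  then (NOT gpu OR net) forces net = True.
  then (NOT net OR NOT pump) forces pump = False.
  then (NOT heat OR pump OR NOT rain) forces rain = False.
All clauses satisfied.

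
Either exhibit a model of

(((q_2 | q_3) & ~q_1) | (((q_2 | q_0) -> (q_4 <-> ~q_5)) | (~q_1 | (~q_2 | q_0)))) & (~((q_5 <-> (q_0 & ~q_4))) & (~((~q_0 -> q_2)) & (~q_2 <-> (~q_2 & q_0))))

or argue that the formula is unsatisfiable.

Unsatisfiable

Case q_2 = True: the conjunct ~((~q_0 -> q_2)) becomes ~((~q_0 -> True)) = False.
Case q_2 = False: the formula simplifies to ~((q_5 <-> (q_0 & ~q_4))) & (~q_0 & q_0).
  q_0 = True: the conjunct ~q_0 is False.
  q_0 = False: the conjunct q_0 is False.
Both cases fail — unsatisfiable.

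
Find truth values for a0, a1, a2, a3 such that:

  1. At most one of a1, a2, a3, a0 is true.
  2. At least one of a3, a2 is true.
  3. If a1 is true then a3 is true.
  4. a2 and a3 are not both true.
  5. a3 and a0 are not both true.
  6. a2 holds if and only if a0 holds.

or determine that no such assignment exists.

a0: False, a1: False, a2: False, a3: True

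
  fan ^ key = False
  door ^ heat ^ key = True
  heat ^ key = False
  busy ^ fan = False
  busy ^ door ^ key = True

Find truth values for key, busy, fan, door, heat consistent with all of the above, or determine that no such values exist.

key = True, busy = True, fan = True, door = True, heat = True

fan ^ key = T ^ T = False ✓
door ^ heat ^ key = T ^ T ^ T = True ✓
heat ^ key = T ^ T = False ✓
busy ^ fan = T ^ T = False ✓
busy ^ door ^ key = T ^ T ^ T = True ✓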